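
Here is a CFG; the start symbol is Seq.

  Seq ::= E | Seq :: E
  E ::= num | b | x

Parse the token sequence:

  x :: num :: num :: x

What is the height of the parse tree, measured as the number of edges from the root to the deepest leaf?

5

[Seq [Seq [Seq [Seq [E x]] :: [E num]] :: [E num]] :: [E x]]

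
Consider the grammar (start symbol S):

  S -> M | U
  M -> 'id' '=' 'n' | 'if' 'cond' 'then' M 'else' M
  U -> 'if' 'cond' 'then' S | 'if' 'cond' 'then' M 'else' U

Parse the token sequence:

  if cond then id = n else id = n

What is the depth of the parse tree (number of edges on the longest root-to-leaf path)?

3

[S [M if cond then [M id = n] else [M id = n]]]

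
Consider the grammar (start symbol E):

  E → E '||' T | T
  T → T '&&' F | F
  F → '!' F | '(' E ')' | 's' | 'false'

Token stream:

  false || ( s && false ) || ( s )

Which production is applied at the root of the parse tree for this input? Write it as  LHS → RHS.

E → E '||' T

[E [E [E [T [F false]]] || [T [F ( [E [T [T [F s]] && [F false]]] )]]] || [T [F ( [E [T [F s]]] )]]]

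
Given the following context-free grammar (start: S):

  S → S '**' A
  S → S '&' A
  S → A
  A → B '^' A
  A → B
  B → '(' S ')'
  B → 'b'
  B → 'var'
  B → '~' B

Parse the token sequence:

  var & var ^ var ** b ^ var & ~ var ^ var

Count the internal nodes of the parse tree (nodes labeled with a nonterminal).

[S [S [S [S [A [B var]]] & [A [B var] ^ [A [B var]]]] ** [A [B b] ^ [A [B var]]]] & [A [B ~ [B var]] ^ [A [B var]]]]

19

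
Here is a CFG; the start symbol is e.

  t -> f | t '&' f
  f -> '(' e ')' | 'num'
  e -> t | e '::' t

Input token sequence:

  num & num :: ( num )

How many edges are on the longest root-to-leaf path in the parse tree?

6

[e [e [t [t [f num]] & [f num]]] :: [t [f ( [e [t [f num]]] )]]]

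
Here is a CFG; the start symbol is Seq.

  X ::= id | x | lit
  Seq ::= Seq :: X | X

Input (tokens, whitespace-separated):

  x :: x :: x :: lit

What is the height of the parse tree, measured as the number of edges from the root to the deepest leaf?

5

[Seq [Seq [Seq [Seq [X x]] :: [X x]] :: [X x]] :: [X lit]]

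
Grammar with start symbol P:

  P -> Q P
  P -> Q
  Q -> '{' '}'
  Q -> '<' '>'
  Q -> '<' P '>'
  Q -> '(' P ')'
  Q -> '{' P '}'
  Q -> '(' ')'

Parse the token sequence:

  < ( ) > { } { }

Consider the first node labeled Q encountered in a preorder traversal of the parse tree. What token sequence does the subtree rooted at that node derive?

< ( ) >

[P [Q < [P [Q ( )]] >] [P [Q { }] [P [Q { }]]]]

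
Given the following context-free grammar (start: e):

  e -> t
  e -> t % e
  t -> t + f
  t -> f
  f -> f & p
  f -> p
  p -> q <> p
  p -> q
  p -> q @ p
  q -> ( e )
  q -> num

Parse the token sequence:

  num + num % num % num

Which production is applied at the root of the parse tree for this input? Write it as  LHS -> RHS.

[e [t [t [f [p [q num]]]] + [f [p [q num]]]] % [e [t [f [p [q num]]]] % [e [t [f [p [q num]]]]]]]

e -> t % e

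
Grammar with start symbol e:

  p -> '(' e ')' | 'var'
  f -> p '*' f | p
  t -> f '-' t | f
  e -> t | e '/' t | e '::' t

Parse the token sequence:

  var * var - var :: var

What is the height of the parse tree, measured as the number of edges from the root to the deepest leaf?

[e [e [t [f [p var] * [f [p var]]] - [t [f [p var]]]]] :: [t [f [p var]]]]

6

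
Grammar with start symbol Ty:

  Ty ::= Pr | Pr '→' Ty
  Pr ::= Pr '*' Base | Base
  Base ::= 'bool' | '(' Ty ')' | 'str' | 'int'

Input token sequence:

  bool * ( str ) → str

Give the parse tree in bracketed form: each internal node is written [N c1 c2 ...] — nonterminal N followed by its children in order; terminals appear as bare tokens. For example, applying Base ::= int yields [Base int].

[Ty [Pr [Pr [Base bool]] * [Base ( [Ty [Pr [Base str]]] )]] → [Ty [Pr [Base str]]]]

Ty
Pr → Ty
Pr * Base → Ty
Base * Base → Ty
bool * Base → Ty
bool * ( Ty ) → Ty
bool * ( Pr ) → Ty
bool * ( Base ) → Ty
bool * ( str ) → Ty
bool * ( str ) → Pr
bool * ( str ) → Base
bool * ( str ) → str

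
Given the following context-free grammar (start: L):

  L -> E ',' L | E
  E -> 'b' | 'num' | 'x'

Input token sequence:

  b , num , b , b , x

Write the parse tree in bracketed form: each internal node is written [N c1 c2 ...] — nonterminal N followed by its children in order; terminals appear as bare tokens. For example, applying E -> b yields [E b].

L
E , L
b , L
b , E , L
b , num , L
b , num , E , L
b , num , b , L
b , num , b , E , L
b , num , b , b , L
b , num , b , b , E
b , num , b , b , x

[L [E b] , [L [E num] , [L [E b] , [L [E b] , [L [E x]]]]]]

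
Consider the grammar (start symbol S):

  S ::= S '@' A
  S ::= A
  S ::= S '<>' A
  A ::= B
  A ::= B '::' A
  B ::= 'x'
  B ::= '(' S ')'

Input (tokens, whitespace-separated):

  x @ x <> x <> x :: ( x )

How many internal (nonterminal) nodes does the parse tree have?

17

[S [S [S [S [A [B x]]] @ [A [B x]]] <> [A [B x]]] <> [A [B x] :: [A [B ( [S [A [B x]]] )]]]]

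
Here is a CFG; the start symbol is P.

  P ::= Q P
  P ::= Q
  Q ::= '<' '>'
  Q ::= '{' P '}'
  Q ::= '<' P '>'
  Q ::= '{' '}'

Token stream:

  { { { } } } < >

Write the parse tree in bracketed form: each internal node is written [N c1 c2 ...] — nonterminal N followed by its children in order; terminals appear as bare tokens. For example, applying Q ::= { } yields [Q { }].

[P [Q { [P [Q { [P [Q { }]] }]] }] [P [Q < >]]]

P
Q P
{ P } P
{ Q } P
{ { P } } P
{ { Q } } P
{ { { } } } P
{ { { } } } Q
{ { { } } } < >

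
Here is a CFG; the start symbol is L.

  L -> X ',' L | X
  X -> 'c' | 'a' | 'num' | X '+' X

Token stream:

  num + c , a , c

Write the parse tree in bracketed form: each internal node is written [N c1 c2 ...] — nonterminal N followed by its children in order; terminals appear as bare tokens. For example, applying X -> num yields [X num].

L
X , L
X + X , L
num + X , L
num + c , L
num + c , X , L
num + c , a , L
num + c , a , X
num + c , a , c

[L [X [X num] + [X c]] , [L [X a] , [L [X c]]]]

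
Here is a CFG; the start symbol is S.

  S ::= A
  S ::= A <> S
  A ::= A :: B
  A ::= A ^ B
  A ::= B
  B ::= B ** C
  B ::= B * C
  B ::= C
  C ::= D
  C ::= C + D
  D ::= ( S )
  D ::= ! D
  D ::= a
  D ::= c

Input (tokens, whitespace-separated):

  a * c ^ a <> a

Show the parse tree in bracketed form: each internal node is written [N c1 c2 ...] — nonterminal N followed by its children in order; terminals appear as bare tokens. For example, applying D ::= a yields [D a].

S
A <> S
A ^ B <> S
B ^ B <> S
B * C ^ B <> S
C * C ^ B <> S
D * C ^ B <> S
a * C ^ B <> S
a * D ^ B <> S
a * c ^ B <> S
a * c ^ C <> S
a * c ^ D <> S
a * c ^ a <> S
a * c ^ a <> A
a * c ^ a <> B
a * c ^ a <> C
a * c ^ a <> D
a * c ^ a <> a

[S [A [A [B [B [C [D a]]] * [C [D c]]]] ^ [B [C [D a]]]] <> [S [A [B [C [D a]]]]]]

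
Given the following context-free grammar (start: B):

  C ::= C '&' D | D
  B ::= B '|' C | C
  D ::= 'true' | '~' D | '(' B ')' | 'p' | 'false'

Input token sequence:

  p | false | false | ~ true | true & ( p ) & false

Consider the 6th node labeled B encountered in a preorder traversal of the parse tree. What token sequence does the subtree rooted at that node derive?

p

[B [B [B [B [B [C [D p]]] | [C [D false]]] | [C [D false]]] | [C [D ~ [D true]]]] | [C [C [C [D true]] & [D ( [B [C [D p]]] )]] & [D false]]]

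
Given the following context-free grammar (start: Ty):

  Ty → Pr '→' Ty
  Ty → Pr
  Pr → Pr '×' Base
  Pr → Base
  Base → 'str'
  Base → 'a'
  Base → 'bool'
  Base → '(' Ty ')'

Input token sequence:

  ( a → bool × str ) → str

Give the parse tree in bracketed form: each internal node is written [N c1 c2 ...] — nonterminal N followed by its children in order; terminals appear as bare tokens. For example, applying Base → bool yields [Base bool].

[Ty [Pr [Base ( [Ty [Pr [Base a]] → [Ty [Pr [Pr [Base bool]] × [Base str]]]] )]] → [Ty [Pr [Base str]]]]

Ty
Pr → Ty
Base → Ty
( Ty ) → Ty
( Pr → Ty ) → Ty
( Base → Ty ) → Ty
( a → Ty ) → Ty
( a → Pr ) → Ty
( a → Pr × Base ) → Ty
( a → Base × Base ) → Ty
( a → bool × Base ) → Ty
( a → bool × str ) → Ty
( a → bool × str ) → Pr
( a → bool × str ) → Base
( a → bool × str ) → str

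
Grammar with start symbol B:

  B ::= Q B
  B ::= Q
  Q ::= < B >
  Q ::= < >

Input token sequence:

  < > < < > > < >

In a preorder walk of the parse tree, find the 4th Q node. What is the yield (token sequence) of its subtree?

[B [Q < >] [B [Q < [B [Q < >]] >] [B [Q < >]]]]

< >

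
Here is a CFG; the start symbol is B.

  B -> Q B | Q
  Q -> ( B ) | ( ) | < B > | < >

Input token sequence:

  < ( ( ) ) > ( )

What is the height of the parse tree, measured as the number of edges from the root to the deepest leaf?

[B [Q < [B [Q ( [B [Q ( )]] )]] >] [B [Q ( )]]]

6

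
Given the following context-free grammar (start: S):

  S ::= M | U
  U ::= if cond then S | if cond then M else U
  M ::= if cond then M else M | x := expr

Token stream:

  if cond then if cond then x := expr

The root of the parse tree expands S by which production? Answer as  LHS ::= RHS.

[S [U if cond then [S [U if cond then [S [M x := expr]]]]]]

S ::= U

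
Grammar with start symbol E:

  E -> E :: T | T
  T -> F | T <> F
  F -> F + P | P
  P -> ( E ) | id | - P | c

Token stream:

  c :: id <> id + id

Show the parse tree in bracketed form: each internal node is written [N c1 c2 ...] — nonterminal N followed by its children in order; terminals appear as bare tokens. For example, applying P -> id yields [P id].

E
E :: T
T :: T
F :: T
P :: T
c :: T
c :: T <> F
c :: F <> F
c :: P <> F
c :: id <> F
c :: id <> F + P
c :: id <> P + P
c :: id <> id + P
c :: id <> id + id

[E [E [T [F [P c]]]] :: [T [T [F [P id]]] <> [F [F [P id]] + [P id]]]]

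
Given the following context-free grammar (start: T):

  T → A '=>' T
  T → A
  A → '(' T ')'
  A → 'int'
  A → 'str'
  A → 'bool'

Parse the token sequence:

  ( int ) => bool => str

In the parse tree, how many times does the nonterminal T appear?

[T [A ( [T [A int]] )] => [T [A bool] => [T [A str]]]]

4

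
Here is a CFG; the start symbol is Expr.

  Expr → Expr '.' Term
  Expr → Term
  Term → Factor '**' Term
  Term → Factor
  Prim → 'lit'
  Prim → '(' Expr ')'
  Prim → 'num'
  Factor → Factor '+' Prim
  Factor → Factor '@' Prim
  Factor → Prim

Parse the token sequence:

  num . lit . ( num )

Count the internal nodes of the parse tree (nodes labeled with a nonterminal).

16

[Expr [Expr [Expr [Term [Factor [Prim num]]]] . [Term [Factor [Prim lit]]]] . [Term [Factor [Prim ( [Expr [Term [Factor [Prim num]]]] )]]]]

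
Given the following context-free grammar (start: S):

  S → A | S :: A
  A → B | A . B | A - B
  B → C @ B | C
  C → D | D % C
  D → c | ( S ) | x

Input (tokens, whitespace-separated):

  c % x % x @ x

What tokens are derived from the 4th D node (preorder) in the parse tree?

x

[S [A [B [C [D c] % [C [D x] % [C [D x]]]] @ [B [C [D x]]]]]]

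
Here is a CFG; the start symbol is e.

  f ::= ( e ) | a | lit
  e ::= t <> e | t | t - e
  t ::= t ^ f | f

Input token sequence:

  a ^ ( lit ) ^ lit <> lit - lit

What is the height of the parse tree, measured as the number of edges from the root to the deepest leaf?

7

[e [t [t [t [f a]] ^ [f ( [e [t [f lit]]] )]] ^ [f lit]] <> [e [t [f lit]] - [e [t [f lit]]]]]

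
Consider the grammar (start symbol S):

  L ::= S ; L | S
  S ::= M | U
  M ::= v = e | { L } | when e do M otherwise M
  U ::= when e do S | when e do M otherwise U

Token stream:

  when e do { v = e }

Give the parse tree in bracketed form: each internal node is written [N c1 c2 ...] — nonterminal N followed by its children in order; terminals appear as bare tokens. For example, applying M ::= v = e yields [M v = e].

[S [U when e do [S [M { [L [S [M v = e]]] }]]]]

S
U
when e do S
when e do M
when e do { L }
when e do { S }
when e do { M }
when e do { v = e }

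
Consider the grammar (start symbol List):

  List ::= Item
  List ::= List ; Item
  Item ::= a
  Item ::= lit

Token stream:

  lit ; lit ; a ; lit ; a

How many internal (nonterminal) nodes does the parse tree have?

[List [List [List [List [List [Item lit]] ; [Item lit]] ; [Item a]] ; [Item lit]] ; [Item a]]

10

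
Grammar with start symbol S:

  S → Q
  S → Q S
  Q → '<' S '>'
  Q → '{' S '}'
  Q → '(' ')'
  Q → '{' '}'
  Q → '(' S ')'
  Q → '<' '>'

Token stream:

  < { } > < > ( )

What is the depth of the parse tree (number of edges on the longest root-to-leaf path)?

[S [Q < [S [Q { }]] >] [S [Q < >] [S [Q ( )]]]]

4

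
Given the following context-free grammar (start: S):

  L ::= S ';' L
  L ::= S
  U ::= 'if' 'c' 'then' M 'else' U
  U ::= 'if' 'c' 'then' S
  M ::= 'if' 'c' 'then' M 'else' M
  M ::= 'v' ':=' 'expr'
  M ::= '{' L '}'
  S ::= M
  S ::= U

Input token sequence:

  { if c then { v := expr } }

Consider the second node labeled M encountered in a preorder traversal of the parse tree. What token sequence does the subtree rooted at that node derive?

[S [M { [L [S [U if c then [S [M { [L [S [M v := expr]]] }]]]]] }]]

{ v := expr }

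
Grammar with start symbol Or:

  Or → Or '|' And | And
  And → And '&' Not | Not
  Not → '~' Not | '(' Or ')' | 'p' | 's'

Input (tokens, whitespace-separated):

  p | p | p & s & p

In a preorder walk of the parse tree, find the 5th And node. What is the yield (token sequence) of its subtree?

p

[Or [Or [Or [And [Not p]]] | [And [Not p]]] | [And [And [And [Not p]] & [Not s]] & [Not p]]]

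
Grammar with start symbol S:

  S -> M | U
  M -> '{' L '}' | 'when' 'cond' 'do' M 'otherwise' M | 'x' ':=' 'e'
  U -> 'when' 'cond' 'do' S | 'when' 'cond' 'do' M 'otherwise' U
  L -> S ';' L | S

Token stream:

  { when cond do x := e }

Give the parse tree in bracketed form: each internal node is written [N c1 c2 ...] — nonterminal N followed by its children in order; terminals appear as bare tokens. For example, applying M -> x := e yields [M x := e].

S
M
{ L }
{ S }
{ U }
{ when cond do S }
{ when cond do M }
{ when cond do x := e }

[S [M { [L [S [U when cond do [S [M x := e]]]]] }]]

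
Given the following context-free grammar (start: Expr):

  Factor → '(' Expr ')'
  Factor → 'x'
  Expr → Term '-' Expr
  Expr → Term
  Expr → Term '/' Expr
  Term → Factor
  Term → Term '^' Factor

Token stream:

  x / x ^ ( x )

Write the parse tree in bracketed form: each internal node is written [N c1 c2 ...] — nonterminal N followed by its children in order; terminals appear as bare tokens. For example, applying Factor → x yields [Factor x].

[Expr [Term [Factor x]] / [Expr [Term [Term [Factor x]] ^ [Factor ( [Expr [Term [Factor x]]] )]]]]

Expr
Term / Expr
Factor / Expr
x / Expr
x / Term
x / Term ^ Factor
x / Factor ^ Factor
x / x ^ Factor
x / x ^ ( Expr )
x / x ^ ( Term )
x / x ^ ( Factor )
x / x ^ ( x )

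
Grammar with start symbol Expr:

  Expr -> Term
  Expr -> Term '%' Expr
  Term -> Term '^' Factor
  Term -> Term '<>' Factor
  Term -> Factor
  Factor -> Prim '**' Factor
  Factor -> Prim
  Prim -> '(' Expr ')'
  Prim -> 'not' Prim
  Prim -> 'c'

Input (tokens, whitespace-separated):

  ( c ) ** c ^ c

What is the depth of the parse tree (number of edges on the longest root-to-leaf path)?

9

[Expr [Term [Term [Factor [Prim ( [Expr [Term [Factor [Prim c]]]] )] ** [Factor [Prim c]]]] ^ [Factor [Prim c]]]]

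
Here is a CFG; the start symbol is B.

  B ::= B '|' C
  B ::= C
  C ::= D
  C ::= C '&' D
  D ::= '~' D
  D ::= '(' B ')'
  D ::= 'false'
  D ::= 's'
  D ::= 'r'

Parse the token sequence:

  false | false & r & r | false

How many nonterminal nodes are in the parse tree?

13

[B [B [B [C [D false]]] | [C [C [C [D false]] & [D r]] & [D r]]] | [C [D false]]]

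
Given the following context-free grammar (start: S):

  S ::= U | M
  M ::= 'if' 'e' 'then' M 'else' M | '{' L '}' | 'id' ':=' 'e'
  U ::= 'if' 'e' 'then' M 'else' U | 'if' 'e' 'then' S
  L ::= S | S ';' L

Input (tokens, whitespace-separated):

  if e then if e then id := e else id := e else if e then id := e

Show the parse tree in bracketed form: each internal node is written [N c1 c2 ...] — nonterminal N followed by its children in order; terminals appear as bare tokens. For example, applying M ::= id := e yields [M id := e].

S
U
if e then M else U
if e then if e then M else M else U
if e then if e then id := e else M else U
if e then if e then id := e else id := e else U
if e then if e then id := e else id := e else if e then S
if e then if e then id := e else id := e else if e then M
if e then if e then id := e else id := e else if e then id := e

[S [U if e then [M if e then [M id := e] else [M id := e]] else [U if e then [S [M id := e]]]]]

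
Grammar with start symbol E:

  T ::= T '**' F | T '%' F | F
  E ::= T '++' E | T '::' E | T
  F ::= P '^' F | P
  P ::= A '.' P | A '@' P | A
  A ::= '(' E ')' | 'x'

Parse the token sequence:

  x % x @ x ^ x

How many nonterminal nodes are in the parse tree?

[E [T [T [F [P [A x]]]] % [F [P [A x] @ [P [A x]]] ^ [F [P [A x]]]]]]

14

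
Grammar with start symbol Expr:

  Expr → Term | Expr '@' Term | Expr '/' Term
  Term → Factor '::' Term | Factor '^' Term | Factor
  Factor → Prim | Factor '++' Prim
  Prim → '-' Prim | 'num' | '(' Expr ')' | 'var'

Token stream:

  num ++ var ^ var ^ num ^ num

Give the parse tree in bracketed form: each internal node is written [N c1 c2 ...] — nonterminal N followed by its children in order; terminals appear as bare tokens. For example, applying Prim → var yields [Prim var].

Expr
Term
Factor ^ Term
Factor ++ Prim ^ Term
Prim ++ Prim ^ Term
num ++ Prim ^ Term
num ++ var ^ Term
num ++ var ^ Factor ^ Term
num ++ var ^ Prim ^ Term
num ++ var ^ var ^ Term
num ++ var ^ var ^ Factor ^ Term
num ++ var ^ var ^ Prim ^ Term
num ++ var ^ var ^ num ^ Term
num ++ var ^ var ^ num ^ Factor
num ++ var ^ var ^ num ^ Prim
num ++ var ^ var ^ num ^ num

[Expr [Term [Factor [Factor [Prim num]] ++ [Prim var]] ^ [Term [Factor [Prim var]] ^ [Term [Factor [Prim num]] ^ [Term [Factor [Prim num]]]]]]]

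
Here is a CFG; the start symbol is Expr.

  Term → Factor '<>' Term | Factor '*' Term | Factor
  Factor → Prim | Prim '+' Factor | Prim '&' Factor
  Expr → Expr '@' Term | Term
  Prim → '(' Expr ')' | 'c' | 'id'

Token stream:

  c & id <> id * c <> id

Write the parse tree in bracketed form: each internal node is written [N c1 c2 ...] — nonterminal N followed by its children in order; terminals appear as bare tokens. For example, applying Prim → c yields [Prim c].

[Expr [Term [Factor [Prim c] & [Factor [Prim id]]] <> [Term [Factor [Prim id]] * [Term [Factor [Prim c]] <> [Term [Factor [Prim id]]]]]]]

Expr
Term
Factor <> Term
Prim & Factor <> Term
c & Factor <> Term
c & Prim <> Term
c & id <> Term
c & id <> Factor * Term
c & id <> Prim * Term
c & id <> id * Term
c & id <> id * Factor <> Term
c & id <> id * Prim <> Term
c & id <> id * c <> Term
c & id <> id * c <> Factor
c & id <> id * c <> Prim
c & id <> id * c <> id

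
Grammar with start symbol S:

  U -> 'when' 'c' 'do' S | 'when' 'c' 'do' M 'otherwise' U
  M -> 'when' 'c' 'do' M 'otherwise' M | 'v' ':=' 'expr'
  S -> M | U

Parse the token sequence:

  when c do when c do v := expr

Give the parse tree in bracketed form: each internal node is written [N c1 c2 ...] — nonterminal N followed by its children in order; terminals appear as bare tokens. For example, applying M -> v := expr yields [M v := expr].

[S [U when c do [S [U when c do [S [M v := expr]]]]]]

S
U
when c do S
when c do U
when c do when c do S
when c do when c do M
when c do when c do v := expr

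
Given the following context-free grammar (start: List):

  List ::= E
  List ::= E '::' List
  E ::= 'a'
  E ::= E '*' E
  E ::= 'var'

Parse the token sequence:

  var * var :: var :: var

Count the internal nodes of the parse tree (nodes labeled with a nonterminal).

8

[List [E [E var] * [E var]] :: [List [E var] :: [List [E var]]]]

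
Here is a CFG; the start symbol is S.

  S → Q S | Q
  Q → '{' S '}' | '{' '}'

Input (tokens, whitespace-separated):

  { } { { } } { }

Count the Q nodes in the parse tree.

[S [Q { }] [S [Q { [S [Q { }]] }] [S [Q { }]]]]

4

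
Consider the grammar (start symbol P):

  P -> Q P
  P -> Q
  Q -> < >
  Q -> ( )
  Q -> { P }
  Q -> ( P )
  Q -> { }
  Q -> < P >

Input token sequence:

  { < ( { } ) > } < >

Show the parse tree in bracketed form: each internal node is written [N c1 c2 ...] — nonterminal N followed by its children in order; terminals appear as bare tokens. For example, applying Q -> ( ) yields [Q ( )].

P
Q P
{ P } P
{ Q } P
{ < P > } P
{ < Q > } P
{ < ( P ) > } P
{ < ( Q ) > } P
{ < ( { } ) > } P
{ < ( { } ) > } Q
{ < ( { } ) > } < >

[P [Q { [P [Q < [P [Q ( [P [Q { }]] )]] >]] }] [P [Q < >]]]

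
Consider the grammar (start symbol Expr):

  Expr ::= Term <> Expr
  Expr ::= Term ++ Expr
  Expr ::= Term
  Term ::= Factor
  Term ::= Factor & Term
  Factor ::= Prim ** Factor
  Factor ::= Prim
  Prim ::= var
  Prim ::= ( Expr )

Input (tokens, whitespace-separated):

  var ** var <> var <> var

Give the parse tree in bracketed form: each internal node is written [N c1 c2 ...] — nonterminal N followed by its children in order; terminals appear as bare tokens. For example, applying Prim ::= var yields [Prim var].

[Expr [Term [Factor [Prim var] ** [Factor [Prim var]]]] <> [Expr [Term [Factor [Prim var]]] <> [Expr [Term [Factor [Prim var]]]]]]

Expr
Term <> Expr
Factor <> Expr
Prim ** Factor <> Expr
var ** Factor <> Expr
var ** Prim <> Expr
var ** var <> Expr
var ** var <> Term <> Expr
var ** var <> Factor <> Expr
var ** var <> Prim <> Expr
var ** var <> var <> Expr
var ** var <> var <> Term
var ** var <> var <> Factor
var ** var <> var <> Prim
var ** var <> var <> var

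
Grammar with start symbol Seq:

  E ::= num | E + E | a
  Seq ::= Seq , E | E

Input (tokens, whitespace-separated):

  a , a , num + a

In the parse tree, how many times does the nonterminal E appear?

5

[Seq [Seq [Seq [E a]] , [E a]] , [E [E num] + [E a]]]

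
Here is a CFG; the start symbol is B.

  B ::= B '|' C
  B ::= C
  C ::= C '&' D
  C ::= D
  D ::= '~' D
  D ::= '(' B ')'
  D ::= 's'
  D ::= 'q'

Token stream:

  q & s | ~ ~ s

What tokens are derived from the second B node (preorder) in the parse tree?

[B [B [C [C [D q]] & [D s]]] | [C [D ~ [D ~ [D s]]]]]

q & s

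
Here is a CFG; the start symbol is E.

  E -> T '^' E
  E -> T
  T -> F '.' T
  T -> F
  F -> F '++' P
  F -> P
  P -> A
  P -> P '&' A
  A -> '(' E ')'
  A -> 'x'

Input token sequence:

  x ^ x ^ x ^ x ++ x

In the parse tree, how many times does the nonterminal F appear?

5

[E [T [F [P [A x]]]] ^ [E [T [F [P [A x]]]] ^ [E [T [F [P [A x]]]] ^ [E [T [F [F [P [A x]]] ++ [P [A x]]]]]]]]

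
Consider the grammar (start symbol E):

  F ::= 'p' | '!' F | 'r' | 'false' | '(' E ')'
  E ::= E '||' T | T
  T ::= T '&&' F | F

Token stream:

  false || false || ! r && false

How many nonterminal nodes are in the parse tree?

12

[E [E [E [T [F false]]] || [T [F false]]] || [T [T [F ! [F r]]] && [F false]]]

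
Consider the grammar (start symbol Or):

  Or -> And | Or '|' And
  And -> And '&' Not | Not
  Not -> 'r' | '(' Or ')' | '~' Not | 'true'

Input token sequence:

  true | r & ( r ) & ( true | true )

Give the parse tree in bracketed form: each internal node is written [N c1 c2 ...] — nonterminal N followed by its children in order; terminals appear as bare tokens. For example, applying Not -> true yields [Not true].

Or
Or | And
And | And
Not | And
true | And
true | And & Not
true | And & Not & Not
true | Not & Not & Not
true | r & Not & Not
true | r & ( Or ) & Not
true | r & ( And ) & Not
true | r & ( Not ) & Not
true | r & ( r ) & Not
true | r & ( r ) & ( Or )
true | r & ( r ) & ( Or | And )
true | r & ( r ) & ( And | And )
true | r & ( r ) & ( Not | And )
true | r & ( r ) & ( true | And )
true | r & ( r ) & ( true | Not )
true | r & ( r ) & ( true | true )

[Or [Or [And [Not true]]] | [And [And [And [Not r]] & [Not ( [Or [And [Not r]]] )]] & [Not ( [Or [Or [And [Not true]]] | [And [Not true]]] )]]]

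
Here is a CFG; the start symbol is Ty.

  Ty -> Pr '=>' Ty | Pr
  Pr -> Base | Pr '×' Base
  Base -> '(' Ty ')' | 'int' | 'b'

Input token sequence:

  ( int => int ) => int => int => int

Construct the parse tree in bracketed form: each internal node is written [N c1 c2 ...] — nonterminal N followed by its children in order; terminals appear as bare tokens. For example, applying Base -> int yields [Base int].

[Ty [Pr [Base ( [Ty [Pr [Base int]] => [Ty [Pr [Base int]]]] )]] => [Ty [Pr [Base int]] => [Ty [Pr [Base int]] => [Ty [Pr [Base int]]]]]]

Ty
Pr => Ty
Base => Ty
( Ty ) => Ty
( Pr => Ty ) => Ty
( Base => Ty ) => Ty
( int => Ty ) => Ty
( int => Pr ) => Ty
( int => Base ) => Ty
( int => int ) => Ty
( int => int ) => Pr => Ty
( int => int ) => Base => Ty
( int => int ) => int => Ty
( int => int ) => int => Pr => Ty
( int => int ) => int => Base => Ty
( int => int ) => int => int => Ty
( int => int ) => int => int => Pr
( int => int ) => int => int => Base
( int => int ) => int => int => int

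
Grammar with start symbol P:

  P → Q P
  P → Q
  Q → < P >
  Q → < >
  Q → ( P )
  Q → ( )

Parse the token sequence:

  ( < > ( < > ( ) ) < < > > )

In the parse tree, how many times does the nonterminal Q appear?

7

[P [Q ( [P [Q < >] [P [Q ( [P [Q < >] [P [Q ( )]]] )] [P [Q < [P [Q < >]] >]]]] )]]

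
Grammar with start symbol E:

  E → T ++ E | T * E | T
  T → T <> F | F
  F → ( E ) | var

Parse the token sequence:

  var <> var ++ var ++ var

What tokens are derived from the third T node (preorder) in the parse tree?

[E [T [T [F var]] <> [F var]] ++ [E [T [F var]] ++ [E [T [F var]]]]]

var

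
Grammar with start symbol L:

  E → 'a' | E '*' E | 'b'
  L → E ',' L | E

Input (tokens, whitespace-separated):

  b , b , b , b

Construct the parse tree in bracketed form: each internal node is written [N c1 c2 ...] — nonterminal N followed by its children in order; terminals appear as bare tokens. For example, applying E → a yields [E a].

[L [E b] , [L [E b] , [L [E b] , [L [E b]]]]]

L
E , L
b , L
b , E , L
b , b , L
b , b , E , L
b , b , b , L
b , b , b , E
b , b , b , b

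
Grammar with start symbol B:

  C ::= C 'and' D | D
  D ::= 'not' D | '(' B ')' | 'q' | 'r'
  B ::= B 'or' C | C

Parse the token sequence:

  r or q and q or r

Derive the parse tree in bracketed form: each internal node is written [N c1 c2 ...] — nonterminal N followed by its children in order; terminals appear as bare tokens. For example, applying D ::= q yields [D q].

[B [B [B [C [D r]]] or [C [C [D q]] and [D q]]] or [C [D r]]]

B
B or C
B or C or C
C or C or C
D or C or C
r or C or C
r or C and D or C
r or D and D or C
r or q and D or C
r or q and q or C
r or q and q or D
r or q and q or r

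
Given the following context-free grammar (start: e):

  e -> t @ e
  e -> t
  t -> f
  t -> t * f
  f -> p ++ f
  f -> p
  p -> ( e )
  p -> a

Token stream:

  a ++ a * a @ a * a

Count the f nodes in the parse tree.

5

[e [t [t [f [p a] ++ [f [p a]]]] * [f [p a]]] @ [e [t [t [f [p a]]] * [f [p a]]]]]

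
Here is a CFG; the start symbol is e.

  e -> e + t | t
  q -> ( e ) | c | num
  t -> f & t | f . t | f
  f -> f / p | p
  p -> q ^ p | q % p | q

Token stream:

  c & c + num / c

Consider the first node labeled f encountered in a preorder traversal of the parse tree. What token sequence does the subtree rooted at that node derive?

c

[e [e [t [f [p [q c]]] & [t [f [p [q c]]]]]] + [t [f [f [p [q num]]] / [p [q c]]]]]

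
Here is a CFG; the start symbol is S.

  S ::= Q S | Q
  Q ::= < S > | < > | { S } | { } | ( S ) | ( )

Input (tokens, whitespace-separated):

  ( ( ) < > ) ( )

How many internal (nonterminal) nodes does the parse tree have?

[S [Q ( [S [Q ( )] [S [Q < >]]] )] [S [Q ( )]]]

8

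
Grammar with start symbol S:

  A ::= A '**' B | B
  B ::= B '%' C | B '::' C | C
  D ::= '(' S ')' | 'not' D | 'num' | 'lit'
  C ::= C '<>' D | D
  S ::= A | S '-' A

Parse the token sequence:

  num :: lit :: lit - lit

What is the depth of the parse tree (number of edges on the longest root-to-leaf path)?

8

[S [S [A [B [B [B [C [D num]]] :: [C [D lit]]] :: [C [D lit]]]]] - [A [B [C [D lit]]]]]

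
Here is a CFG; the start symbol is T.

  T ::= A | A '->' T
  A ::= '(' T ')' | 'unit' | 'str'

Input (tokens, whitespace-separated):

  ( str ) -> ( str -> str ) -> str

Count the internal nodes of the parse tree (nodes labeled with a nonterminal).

12

[T [A ( [T [A str]] )] -> [T [A ( [T [A str] -> [T [A str]]] )] -> [T [A str]]]]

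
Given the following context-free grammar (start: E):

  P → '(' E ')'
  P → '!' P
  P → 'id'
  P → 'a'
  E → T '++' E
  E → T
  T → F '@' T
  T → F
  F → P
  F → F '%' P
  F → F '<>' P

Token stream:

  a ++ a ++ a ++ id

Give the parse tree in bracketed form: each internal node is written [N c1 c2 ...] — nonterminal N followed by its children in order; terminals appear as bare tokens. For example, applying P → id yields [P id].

[E [T [F [P a]]] ++ [E [T [F [P a]]] ++ [E [T [F [P a]]] ++ [E [T [F [P id]]]]]]]

E
T ++ E
F ++ E
P ++ E
a ++ E
a ++ T ++ E
a ++ F ++ E
a ++ P ++ E
a ++ a ++ E
a ++ a ++ T ++ E
a ++ a ++ F ++ E
a ++ a ++ P ++ E
a ++ a ++ a ++ E
a ++ a ++ a ++ T
a ++ a ++ a ++ F
a ++ a ++ a ++ P
a ++ a ++ a ++ id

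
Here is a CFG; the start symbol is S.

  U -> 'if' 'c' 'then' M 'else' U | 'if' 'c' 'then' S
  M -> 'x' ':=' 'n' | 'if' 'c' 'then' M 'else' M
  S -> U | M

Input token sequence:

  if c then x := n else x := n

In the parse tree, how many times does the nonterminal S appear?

1

[S [M if c then [M x := n] else [M x := n]]]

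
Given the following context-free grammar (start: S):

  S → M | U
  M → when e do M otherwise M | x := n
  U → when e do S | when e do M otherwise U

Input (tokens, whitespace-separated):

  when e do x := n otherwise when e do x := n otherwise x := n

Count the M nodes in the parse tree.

[S [M when e do [M x := n] otherwise [M when e do [M x := n] otherwise [M x := n]]]]

5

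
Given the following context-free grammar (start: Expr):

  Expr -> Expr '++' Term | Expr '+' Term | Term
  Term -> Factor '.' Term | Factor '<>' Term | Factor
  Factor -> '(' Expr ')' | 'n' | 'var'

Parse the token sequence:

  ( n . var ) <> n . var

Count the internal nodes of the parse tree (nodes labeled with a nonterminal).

[Expr [Term [Factor ( [Expr [Term [Factor n] . [Term [Factor var]]]] )] <> [Term [Factor n] . [Term [Factor var]]]]]

12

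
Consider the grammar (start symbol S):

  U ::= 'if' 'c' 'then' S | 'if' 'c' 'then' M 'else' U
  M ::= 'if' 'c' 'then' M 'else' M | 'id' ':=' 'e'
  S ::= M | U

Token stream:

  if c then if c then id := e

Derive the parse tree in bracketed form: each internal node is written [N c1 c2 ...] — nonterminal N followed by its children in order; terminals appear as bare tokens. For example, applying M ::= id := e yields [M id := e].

[S [U if c then [S [U if c then [S [M id := e]]]]]]

S
U
if c then S
if c then U
if c then if c then S
if c then if c then M
if c then if c then id := e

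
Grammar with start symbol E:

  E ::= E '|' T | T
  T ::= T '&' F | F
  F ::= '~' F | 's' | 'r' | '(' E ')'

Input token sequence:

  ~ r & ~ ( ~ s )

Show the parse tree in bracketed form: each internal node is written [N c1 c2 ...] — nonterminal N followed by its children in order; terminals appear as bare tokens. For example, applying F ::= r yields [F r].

E
T
T & F
F & F
~ F & F
~ r & F
~ r & ~ F
~ r & ~ ( E )
~ r & ~ ( T )
~ r & ~ ( F )
~ r & ~ ( ~ F )
~ r & ~ ( ~ s )

[E [T [T [F ~ [F r]]] & [F ~ [F ( [E [T [F ~ [F s]]]] )]]]]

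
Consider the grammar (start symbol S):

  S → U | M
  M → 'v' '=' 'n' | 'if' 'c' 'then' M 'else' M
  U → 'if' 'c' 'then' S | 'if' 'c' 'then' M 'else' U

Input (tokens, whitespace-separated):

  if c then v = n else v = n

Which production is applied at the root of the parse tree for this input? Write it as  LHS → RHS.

S → M

[S [M if c then [M v = n] else [M v = n]]]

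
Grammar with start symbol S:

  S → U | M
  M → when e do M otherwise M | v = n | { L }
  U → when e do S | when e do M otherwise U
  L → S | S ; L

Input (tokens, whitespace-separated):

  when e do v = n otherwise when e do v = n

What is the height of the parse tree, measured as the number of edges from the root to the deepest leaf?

[S [U when e do [M v = n] otherwise [U when e do [S [M v = n]]]]]

5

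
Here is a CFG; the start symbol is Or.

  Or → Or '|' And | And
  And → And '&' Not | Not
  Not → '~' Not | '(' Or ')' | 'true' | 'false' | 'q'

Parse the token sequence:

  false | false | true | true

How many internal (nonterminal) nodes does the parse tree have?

12

[Or [Or [Or [Or [And [Not false]]] | [And [Not false]]] | [And [Not true]]] | [And [Not true]]]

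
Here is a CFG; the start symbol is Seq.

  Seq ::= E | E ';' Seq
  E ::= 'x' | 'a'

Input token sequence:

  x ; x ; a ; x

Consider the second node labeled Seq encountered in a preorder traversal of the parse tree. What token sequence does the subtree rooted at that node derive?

[Seq [E x] ; [Seq [E x] ; [Seq [E a] ; [Seq [E x]]]]]

x ; a ; x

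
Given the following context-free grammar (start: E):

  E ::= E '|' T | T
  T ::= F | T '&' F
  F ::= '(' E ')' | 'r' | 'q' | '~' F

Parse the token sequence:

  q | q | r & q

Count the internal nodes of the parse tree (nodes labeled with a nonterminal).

[E [E [E [T [F q]]] | [T [F q]]] | [T [T [F r]] & [F q]]]

11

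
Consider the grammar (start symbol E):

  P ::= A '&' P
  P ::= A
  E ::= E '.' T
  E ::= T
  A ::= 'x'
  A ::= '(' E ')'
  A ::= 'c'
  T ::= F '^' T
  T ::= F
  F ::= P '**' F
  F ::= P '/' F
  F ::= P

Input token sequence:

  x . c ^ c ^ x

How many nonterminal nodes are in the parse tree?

[E [E [T [F [P [A x]]]]] . [T [F [P [A c]]] ^ [T [F [P [A c]]] ^ [T [F [P [A x]]]]]]]

18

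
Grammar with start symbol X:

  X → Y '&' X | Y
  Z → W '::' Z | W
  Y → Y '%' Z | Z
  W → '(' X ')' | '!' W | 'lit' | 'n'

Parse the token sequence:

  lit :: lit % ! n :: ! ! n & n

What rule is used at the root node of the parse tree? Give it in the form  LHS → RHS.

X → Y '&' X

[X [Y [Y [Z [W lit] :: [Z [W lit]]]] % [Z [W ! [W n]] :: [Z [W ! [W ! [W n]]]]]] & [X [Y [Z [W n]]]]]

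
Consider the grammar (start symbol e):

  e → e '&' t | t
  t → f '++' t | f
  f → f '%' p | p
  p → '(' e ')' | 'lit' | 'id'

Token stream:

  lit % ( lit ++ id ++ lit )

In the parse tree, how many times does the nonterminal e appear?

[e [t [f [f [p lit]] % [p ( [e [t [f [p lit]] ++ [t [f [p id]] ++ [t [f [p lit]]]]]] )]]]]

2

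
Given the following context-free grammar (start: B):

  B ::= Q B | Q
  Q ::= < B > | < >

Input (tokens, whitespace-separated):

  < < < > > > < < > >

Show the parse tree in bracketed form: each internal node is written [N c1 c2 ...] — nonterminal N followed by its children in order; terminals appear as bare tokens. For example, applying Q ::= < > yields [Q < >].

[B [Q < [B [Q < [B [Q < >]] >]] >] [B [Q < [B [Q < >]] >]]]

B
Q B
< B > B
< Q > B
< < B > > B
< < Q > > B
< < < > > > B
< < < > > > Q
< < < > > > < B >
< < < > > > < Q >
< < < > > > < < > >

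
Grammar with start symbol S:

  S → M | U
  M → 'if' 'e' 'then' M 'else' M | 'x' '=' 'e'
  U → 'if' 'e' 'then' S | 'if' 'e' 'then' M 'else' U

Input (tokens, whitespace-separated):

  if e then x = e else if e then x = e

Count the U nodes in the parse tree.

2

[S [U if e then [M x = e] else [U if e then [S [M x = e]]]]]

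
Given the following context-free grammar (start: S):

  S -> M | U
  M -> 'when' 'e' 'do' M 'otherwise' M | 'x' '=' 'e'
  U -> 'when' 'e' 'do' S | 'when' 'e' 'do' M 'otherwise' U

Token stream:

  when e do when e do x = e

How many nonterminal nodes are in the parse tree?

[S [U when e do [S [U when e do [S [M x = e]]]]]]

6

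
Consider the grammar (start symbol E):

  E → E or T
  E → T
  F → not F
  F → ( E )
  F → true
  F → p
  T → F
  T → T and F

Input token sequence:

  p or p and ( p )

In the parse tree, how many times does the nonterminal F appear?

[E [E [T [F p]]] or [T [T [F p]] and [F ( [E [T [F p]]] )]]]

4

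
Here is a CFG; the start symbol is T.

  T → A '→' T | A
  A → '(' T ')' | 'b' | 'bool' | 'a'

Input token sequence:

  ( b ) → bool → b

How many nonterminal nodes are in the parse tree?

8

[T [A ( [T [A b]] )] → [T [A bool] → [T [A b]]]]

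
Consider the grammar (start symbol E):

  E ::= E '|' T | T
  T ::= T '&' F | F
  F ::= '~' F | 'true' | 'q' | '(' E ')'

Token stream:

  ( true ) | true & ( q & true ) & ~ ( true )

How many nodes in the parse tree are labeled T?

8

[E [E [T [F ( [E [T [F true]]] )]]] | [T [T [T [F true]] & [F ( [E [T [T [F q]] & [F true]]] )]] & [F ~ [F ( [E [T [F true]]] )]]]]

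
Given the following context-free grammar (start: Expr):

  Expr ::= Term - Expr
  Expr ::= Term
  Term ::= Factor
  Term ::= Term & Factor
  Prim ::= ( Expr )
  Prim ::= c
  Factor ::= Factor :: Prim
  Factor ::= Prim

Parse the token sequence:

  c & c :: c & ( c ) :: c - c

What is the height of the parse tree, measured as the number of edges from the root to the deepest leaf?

[Expr [Term [Term [Term [Factor [Prim c]]] & [Factor [Factor [Prim c]] :: [Prim c]]] & [Factor [Factor [Prim ( [Expr [Term [Factor [Prim c]]]] )]] :: [Prim c]]] - [Expr [Term [Factor [Prim c]]]]]

9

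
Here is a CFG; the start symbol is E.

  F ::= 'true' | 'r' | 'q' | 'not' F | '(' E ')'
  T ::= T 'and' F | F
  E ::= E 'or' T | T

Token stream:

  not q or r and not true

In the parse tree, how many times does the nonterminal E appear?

2

[E [E [T [F not [F q]]]] or [T [T [F r]] and [F not [F true]]]]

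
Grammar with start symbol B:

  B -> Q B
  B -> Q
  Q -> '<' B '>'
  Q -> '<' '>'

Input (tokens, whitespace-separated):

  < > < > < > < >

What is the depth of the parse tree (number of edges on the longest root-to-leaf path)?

[B [Q < >] [B [Q < >] [B [Q < >] [B [Q < >]]]]]

5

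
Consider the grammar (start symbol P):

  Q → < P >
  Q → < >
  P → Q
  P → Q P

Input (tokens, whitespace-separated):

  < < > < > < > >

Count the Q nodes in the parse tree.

4

[P [Q < [P [Q < >] [P [Q < >] [P [Q < >]]]] >]]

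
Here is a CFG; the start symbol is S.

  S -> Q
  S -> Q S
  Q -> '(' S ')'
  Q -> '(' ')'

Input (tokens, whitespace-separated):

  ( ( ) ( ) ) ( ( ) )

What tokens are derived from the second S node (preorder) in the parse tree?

[S [Q ( [S [Q ( )] [S [Q ( )]]] )] [S [Q ( [S [Q ( )]] )]]]

( ) ( )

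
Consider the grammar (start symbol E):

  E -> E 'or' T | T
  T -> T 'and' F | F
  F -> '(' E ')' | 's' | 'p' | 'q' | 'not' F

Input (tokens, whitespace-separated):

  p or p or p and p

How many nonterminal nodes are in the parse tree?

[E [E [E [T [F p]]] or [T [F p]]] or [T [T [F p]] and [F p]]]

11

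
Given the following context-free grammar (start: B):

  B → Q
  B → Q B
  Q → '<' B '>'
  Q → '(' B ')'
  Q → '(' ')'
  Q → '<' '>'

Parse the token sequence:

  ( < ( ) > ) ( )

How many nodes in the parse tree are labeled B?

4

[B [Q ( [B [Q < [B [Q ( )]] >]] )] [B [Q ( )]]]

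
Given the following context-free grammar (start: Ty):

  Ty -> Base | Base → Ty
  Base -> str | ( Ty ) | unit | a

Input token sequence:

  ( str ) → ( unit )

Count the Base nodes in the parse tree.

[Ty [Base ( [Ty [Base str]] )] → [Ty [Base ( [Ty [Base unit]] )]]]

4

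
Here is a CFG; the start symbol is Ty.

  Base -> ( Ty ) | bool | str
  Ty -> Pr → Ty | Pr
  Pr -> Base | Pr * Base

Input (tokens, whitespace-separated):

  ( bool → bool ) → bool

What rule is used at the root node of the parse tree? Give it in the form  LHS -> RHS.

[Ty [Pr [Base ( [Ty [Pr [Base bool]] → [Ty [Pr [Base bool]]]] )]] → [Ty [Pr [Base bool]]]]

Ty -> Pr → Ty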